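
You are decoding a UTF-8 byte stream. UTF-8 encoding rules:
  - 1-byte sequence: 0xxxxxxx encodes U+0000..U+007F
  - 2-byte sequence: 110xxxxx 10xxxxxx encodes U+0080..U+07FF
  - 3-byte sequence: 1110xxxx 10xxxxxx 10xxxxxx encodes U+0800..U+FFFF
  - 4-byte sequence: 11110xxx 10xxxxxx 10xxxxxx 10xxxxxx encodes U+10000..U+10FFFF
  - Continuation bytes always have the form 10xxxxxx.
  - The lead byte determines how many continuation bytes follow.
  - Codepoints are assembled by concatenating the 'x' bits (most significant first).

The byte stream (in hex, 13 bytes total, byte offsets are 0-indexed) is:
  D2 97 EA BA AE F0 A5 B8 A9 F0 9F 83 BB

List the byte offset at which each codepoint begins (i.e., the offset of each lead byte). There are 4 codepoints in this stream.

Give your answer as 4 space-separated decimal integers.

Answer: 0 2 5 9

Derivation:
Byte[0]=D2: 2-byte lead, need 1 cont bytes. acc=0x12
Byte[1]=97: continuation. acc=(acc<<6)|0x17=0x497
Completed: cp=U+0497 (starts at byte 0)
Byte[2]=EA: 3-byte lead, need 2 cont bytes. acc=0xA
Byte[3]=BA: continuation. acc=(acc<<6)|0x3A=0x2BA
Byte[4]=AE: continuation. acc=(acc<<6)|0x2E=0xAEAE
Completed: cp=U+AEAE (starts at byte 2)
Byte[5]=F0: 4-byte lead, need 3 cont bytes. acc=0x0
Byte[6]=A5: continuation. acc=(acc<<6)|0x25=0x25
Byte[7]=B8: continuation. acc=(acc<<6)|0x38=0x978
Byte[8]=A9: continuation. acc=(acc<<6)|0x29=0x25E29
Completed: cp=U+25E29 (starts at byte 5)
Byte[9]=F0: 4-byte lead, need 3 cont bytes. acc=0x0
Byte[10]=9F: continuation. acc=(acc<<6)|0x1F=0x1F
Byte[11]=83: continuation. acc=(acc<<6)|0x03=0x7C3
Byte[12]=BB: continuation. acc=(acc<<6)|0x3B=0x1F0FB
Completed: cp=U+1F0FB (starts at byte 9)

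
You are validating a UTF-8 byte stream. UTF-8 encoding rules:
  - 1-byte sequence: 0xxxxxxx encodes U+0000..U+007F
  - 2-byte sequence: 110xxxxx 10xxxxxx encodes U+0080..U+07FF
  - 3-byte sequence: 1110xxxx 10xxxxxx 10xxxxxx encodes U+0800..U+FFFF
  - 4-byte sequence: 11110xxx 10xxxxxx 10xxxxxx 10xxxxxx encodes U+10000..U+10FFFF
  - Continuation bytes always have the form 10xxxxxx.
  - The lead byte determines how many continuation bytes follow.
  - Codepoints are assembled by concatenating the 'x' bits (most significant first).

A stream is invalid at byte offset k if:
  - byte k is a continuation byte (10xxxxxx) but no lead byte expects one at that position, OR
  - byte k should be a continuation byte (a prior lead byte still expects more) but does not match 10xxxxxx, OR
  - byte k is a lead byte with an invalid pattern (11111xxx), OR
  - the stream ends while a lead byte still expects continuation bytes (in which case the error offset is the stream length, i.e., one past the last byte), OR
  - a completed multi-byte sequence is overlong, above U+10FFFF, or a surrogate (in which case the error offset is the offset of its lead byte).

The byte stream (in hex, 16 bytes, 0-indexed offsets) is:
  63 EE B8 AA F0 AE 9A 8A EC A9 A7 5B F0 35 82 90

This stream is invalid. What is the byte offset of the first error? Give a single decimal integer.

Answer: 13

Derivation:
Byte[0]=63: 1-byte ASCII. cp=U+0063
Byte[1]=EE: 3-byte lead, need 2 cont bytes. acc=0xE
Byte[2]=B8: continuation. acc=(acc<<6)|0x38=0x3B8
Byte[3]=AA: continuation. acc=(acc<<6)|0x2A=0xEE2A
Completed: cp=U+EE2A (starts at byte 1)
Byte[4]=F0: 4-byte lead, need 3 cont bytes. acc=0x0
Byte[5]=AE: continuation. acc=(acc<<6)|0x2E=0x2E
Byte[6]=9A: continuation. acc=(acc<<6)|0x1A=0xB9A
Byte[7]=8A: continuation. acc=(acc<<6)|0x0A=0x2E68A
Completed: cp=U+2E68A (starts at byte 4)
Byte[8]=EC: 3-byte lead, need 2 cont bytes. acc=0xC
Byte[9]=A9: continuation. acc=(acc<<6)|0x29=0x329
Byte[10]=A7: continuation. acc=(acc<<6)|0x27=0xCA67
Completed: cp=U+CA67 (starts at byte 8)
Byte[11]=5B: 1-byte ASCII. cp=U+005B
Byte[12]=F0: 4-byte lead, need 3 cont bytes. acc=0x0
Byte[13]=35: expected 10xxxxxx continuation. INVALID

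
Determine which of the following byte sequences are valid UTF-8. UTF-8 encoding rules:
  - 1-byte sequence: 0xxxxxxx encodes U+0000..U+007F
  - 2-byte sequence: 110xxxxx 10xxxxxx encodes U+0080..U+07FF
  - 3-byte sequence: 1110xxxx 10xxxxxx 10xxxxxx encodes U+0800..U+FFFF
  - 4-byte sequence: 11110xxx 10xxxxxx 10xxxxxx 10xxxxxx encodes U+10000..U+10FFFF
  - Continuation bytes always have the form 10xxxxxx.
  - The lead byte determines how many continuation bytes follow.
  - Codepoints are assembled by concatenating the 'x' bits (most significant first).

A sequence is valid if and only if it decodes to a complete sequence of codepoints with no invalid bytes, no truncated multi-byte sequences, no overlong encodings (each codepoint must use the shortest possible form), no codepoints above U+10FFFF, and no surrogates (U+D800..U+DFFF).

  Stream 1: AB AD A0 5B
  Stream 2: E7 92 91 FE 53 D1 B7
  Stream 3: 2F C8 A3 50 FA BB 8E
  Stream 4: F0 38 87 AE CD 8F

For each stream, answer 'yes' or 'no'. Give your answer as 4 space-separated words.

Answer: no no no no

Derivation:
Stream 1: error at byte offset 0. INVALID
Stream 2: error at byte offset 3. INVALID
Stream 3: error at byte offset 4. INVALID
Stream 4: error at byte offset 1. INVALID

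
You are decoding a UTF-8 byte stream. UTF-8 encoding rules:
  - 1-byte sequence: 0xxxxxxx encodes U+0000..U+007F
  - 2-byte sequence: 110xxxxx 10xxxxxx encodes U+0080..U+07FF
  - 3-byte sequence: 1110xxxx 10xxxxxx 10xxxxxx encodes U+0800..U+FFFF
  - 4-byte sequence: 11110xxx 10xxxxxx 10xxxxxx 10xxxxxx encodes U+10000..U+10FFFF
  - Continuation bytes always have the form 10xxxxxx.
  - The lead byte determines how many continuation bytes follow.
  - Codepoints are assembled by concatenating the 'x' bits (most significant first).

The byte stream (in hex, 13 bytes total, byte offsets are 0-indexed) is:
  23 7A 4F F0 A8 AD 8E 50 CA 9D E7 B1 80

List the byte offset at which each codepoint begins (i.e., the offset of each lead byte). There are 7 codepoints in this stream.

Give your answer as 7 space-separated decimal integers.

Answer: 0 1 2 3 7 8 10

Derivation:
Byte[0]=23: 1-byte ASCII. cp=U+0023
Byte[1]=7A: 1-byte ASCII. cp=U+007A
Byte[2]=4F: 1-byte ASCII. cp=U+004F
Byte[3]=F0: 4-byte lead, need 3 cont bytes. acc=0x0
Byte[4]=A8: continuation. acc=(acc<<6)|0x28=0x28
Byte[5]=AD: continuation. acc=(acc<<6)|0x2D=0xA2D
Byte[6]=8E: continuation. acc=(acc<<6)|0x0E=0x28B4E
Completed: cp=U+28B4E (starts at byte 3)
Byte[7]=50: 1-byte ASCII. cp=U+0050
Byte[8]=CA: 2-byte lead, need 1 cont bytes. acc=0xA
Byte[9]=9D: continuation. acc=(acc<<6)|0x1D=0x29D
Completed: cp=U+029D (starts at byte 8)
Byte[10]=E7: 3-byte lead, need 2 cont bytes. acc=0x7
Byte[11]=B1: continuation. acc=(acc<<6)|0x31=0x1F1
Byte[12]=80: continuation. acc=(acc<<6)|0x00=0x7C40
Completed: cp=U+7C40 (starts at byte 10)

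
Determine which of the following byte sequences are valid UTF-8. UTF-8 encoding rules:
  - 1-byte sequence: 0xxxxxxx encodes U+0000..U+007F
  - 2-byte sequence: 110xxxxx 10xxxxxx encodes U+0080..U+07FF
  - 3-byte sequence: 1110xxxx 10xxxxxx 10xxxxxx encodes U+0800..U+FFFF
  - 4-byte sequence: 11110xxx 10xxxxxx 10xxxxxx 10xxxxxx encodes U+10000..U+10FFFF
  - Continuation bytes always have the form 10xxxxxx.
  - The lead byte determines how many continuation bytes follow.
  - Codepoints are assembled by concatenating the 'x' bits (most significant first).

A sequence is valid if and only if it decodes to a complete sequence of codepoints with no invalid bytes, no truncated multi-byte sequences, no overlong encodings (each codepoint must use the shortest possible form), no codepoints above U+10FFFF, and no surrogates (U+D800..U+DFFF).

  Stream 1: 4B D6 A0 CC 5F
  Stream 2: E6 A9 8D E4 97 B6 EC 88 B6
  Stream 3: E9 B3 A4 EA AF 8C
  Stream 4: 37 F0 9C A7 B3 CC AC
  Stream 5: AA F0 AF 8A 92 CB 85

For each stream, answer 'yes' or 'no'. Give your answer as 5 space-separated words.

Stream 1: error at byte offset 4. INVALID
Stream 2: decodes cleanly. VALID
Stream 3: decodes cleanly. VALID
Stream 4: decodes cleanly. VALID
Stream 5: error at byte offset 0. INVALID

Answer: no yes yes yes no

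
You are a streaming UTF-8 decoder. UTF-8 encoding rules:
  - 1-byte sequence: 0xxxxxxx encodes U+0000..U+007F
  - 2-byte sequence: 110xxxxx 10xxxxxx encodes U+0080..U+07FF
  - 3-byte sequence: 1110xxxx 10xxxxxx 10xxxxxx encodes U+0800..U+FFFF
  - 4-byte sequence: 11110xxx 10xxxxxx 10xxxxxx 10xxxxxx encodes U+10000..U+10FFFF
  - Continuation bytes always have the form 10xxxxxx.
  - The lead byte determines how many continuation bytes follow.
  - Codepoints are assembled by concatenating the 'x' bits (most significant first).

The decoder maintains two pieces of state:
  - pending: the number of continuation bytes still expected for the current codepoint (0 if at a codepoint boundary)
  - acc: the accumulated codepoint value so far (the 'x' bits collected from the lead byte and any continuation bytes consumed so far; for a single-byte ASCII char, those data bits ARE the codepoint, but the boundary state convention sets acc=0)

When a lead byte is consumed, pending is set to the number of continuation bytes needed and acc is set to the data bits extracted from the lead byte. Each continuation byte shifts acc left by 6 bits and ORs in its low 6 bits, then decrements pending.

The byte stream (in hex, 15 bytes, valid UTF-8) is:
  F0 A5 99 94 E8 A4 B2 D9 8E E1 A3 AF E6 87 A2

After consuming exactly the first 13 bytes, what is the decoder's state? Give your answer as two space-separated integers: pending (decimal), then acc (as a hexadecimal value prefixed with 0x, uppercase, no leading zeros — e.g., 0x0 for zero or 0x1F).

Answer: 2 0x6

Derivation:
Byte[0]=F0: 4-byte lead. pending=3, acc=0x0
Byte[1]=A5: continuation. acc=(acc<<6)|0x25=0x25, pending=2
Byte[2]=99: continuation. acc=(acc<<6)|0x19=0x959, pending=1
Byte[3]=94: continuation. acc=(acc<<6)|0x14=0x25654, pending=0
Byte[4]=E8: 3-byte lead. pending=2, acc=0x8
Byte[5]=A4: continuation. acc=(acc<<6)|0x24=0x224, pending=1
Byte[6]=B2: continuation. acc=(acc<<6)|0x32=0x8932, pending=0
Byte[7]=D9: 2-byte lead. pending=1, acc=0x19
Byte[8]=8E: continuation. acc=(acc<<6)|0x0E=0x64E, pending=0
Byte[9]=E1: 3-byte lead. pending=2, acc=0x1
Byte[10]=A3: continuation. acc=(acc<<6)|0x23=0x63, pending=1
Byte[11]=AF: continuation. acc=(acc<<6)|0x2F=0x18EF, pending=0
Byte[12]=E6: 3-byte lead. pending=2, acc=0x6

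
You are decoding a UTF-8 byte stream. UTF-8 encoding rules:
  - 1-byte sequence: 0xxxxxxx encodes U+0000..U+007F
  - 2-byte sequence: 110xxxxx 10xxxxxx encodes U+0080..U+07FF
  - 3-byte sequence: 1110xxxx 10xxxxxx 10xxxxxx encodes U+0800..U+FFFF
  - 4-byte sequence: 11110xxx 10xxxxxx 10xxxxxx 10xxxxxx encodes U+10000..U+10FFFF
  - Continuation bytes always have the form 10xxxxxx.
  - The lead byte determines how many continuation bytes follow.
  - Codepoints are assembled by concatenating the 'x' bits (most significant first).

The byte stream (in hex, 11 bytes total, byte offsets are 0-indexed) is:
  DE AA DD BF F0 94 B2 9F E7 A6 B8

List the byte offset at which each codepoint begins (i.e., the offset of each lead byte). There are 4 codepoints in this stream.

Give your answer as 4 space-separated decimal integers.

Byte[0]=DE: 2-byte lead, need 1 cont bytes. acc=0x1E
Byte[1]=AA: continuation. acc=(acc<<6)|0x2A=0x7AA
Completed: cp=U+07AA (starts at byte 0)
Byte[2]=DD: 2-byte lead, need 1 cont bytes. acc=0x1D
Byte[3]=BF: continuation. acc=(acc<<6)|0x3F=0x77F
Completed: cp=U+077F (starts at byte 2)
Byte[4]=F0: 4-byte lead, need 3 cont bytes. acc=0x0
Byte[5]=94: continuation. acc=(acc<<6)|0x14=0x14
Byte[6]=B2: continuation. acc=(acc<<6)|0x32=0x532
Byte[7]=9F: continuation. acc=(acc<<6)|0x1F=0x14C9F
Completed: cp=U+14C9F (starts at byte 4)
Byte[8]=E7: 3-byte lead, need 2 cont bytes. acc=0x7
Byte[9]=A6: continuation. acc=(acc<<6)|0x26=0x1E6
Byte[10]=B8: continuation. acc=(acc<<6)|0x38=0x79B8
Completed: cp=U+79B8 (starts at byte 8)

Answer: 0 2 4 8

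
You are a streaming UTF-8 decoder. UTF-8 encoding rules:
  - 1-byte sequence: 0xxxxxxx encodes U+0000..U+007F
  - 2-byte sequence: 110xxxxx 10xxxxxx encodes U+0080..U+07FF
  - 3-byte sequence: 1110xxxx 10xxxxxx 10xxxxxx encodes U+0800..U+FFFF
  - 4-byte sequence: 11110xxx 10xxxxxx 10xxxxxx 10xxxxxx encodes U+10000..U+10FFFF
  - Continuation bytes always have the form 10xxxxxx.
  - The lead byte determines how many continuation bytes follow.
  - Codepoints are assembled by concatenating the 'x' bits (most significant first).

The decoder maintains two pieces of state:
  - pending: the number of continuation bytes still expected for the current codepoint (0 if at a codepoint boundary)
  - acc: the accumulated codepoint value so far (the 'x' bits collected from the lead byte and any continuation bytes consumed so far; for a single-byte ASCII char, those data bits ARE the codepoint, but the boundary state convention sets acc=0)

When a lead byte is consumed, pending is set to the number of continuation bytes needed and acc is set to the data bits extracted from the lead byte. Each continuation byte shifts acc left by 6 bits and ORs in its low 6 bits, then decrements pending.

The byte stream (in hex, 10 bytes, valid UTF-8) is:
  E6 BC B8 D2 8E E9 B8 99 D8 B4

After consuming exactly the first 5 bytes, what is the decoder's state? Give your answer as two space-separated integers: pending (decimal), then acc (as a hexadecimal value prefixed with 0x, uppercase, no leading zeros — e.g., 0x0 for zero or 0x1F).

Byte[0]=E6: 3-byte lead. pending=2, acc=0x6
Byte[1]=BC: continuation. acc=(acc<<6)|0x3C=0x1BC, pending=1
Byte[2]=B8: continuation. acc=(acc<<6)|0x38=0x6F38, pending=0
Byte[3]=D2: 2-byte lead. pending=1, acc=0x12
Byte[4]=8E: continuation. acc=(acc<<6)|0x0E=0x48E, pending=0

Answer: 0 0x48E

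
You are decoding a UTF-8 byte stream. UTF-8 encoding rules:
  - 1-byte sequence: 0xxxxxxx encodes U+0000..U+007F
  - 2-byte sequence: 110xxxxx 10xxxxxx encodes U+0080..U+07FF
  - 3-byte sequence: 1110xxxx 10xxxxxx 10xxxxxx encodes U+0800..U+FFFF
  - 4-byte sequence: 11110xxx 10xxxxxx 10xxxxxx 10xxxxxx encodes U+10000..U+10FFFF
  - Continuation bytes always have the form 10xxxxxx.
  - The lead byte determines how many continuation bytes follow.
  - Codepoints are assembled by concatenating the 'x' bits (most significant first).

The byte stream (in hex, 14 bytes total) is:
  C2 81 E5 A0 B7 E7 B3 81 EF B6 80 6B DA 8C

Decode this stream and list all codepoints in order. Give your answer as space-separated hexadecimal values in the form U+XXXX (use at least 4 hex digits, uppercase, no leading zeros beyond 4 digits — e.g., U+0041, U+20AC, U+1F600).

Answer: U+0081 U+5837 U+7CC1 U+FD80 U+006B U+068C

Derivation:
Byte[0]=C2: 2-byte lead, need 1 cont bytes. acc=0x2
Byte[1]=81: continuation. acc=(acc<<6)|0x01=0x81
Completed: cp=U+0081 (starts at byte 0)
Byte[2]=E5: 3-byte lead, need 2 cont bytes. acc=0x5
Byte[3]=A0: continuation. acc=(acc<<6)|0x20=0x160
Byte[4]=B7: continuation. acc=(acc<<6)|0x37=0x5837
Completed: cp=U+5837 (starts at byte 2)
Byte[5]=E7: 3-byte lead, need 2 cont bytes. acc=0x7
Byte[6]=B3: continuation. acc=(acc<<6)|0x33=0x1F3
Byte[7]=81: continuation. acc=(acc<<6)|0x01=0x7CC1
Completed: cp=U+7CC1 (starts at byte 5)
Byte[8]=EF: 3-byte lead, need 2 cont bytes. acc=0xF
Byte[9]=B6: continuation. acc=(acc<<6)|0x36=0x3F6
Byte[10]=80: continuation. acc=(acc<<6)|0x00=0xFD80
Completed: cp=U+FD80 (starts at byte 8)
Byte[11]=6B: 1-byte ASCII. cp=U+006B
Byte[12]=DA: 2-byte lead, need 1 cont bytes. acc=0x1A
Byte[13]=8C: continuation. acc=(acc<<6)|0x0C=0x68C
Completed: cp=U+068C (starts at byte 12)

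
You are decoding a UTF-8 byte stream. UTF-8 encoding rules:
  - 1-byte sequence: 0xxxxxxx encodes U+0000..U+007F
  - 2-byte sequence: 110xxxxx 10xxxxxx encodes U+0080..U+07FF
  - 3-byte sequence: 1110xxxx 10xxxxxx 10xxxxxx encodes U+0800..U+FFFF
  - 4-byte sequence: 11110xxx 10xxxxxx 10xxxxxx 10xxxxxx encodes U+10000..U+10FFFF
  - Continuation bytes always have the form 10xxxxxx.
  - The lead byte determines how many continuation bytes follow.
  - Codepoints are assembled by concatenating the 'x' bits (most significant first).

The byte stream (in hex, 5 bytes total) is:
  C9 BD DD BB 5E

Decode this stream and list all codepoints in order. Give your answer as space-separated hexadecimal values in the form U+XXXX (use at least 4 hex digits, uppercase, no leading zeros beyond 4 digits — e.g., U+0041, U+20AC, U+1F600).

Byte[0]=C9: 2-byte lead, need 1 cont bytes. acc=0x9
Byte[1]=BD: continuation. acc=(acc<<6)|0x3D=0x27D
Completed: cp=U+027D (starts at byte 0)
Byte[2]=DD: 2-byte lead, need 1 cont bytes. acc=0x1D
Byte[3]=BB: continuation. acc=(acc<<6)|0x3B=0x77B
Completed: cp=U+077B (starts at byte 2)
Byte[4]=5E: 1-byte ASCII. cp=U+005E

Answer: U+027D U+077B U+005E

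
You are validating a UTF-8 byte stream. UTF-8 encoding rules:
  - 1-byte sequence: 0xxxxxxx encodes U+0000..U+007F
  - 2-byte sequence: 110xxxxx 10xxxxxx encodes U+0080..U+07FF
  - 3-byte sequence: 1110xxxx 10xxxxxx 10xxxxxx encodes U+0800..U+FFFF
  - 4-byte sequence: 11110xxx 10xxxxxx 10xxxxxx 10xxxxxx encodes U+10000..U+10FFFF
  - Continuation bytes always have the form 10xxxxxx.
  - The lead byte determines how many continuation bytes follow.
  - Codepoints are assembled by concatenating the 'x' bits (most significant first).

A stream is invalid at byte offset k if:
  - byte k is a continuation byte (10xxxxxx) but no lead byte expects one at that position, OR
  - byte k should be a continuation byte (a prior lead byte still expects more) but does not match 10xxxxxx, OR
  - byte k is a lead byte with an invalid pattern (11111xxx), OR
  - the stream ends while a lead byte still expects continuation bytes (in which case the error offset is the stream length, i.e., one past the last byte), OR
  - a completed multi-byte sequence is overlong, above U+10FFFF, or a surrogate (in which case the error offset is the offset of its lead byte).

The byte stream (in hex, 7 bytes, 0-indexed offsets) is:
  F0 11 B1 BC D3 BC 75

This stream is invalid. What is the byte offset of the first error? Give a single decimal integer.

Answer: 1

Derivation:
Byte[0]=F0: 4-byte lead, need 3 cont bytes. acc=0x0
Byte[1]=11: expected 10xxxxxx continuation. INVALID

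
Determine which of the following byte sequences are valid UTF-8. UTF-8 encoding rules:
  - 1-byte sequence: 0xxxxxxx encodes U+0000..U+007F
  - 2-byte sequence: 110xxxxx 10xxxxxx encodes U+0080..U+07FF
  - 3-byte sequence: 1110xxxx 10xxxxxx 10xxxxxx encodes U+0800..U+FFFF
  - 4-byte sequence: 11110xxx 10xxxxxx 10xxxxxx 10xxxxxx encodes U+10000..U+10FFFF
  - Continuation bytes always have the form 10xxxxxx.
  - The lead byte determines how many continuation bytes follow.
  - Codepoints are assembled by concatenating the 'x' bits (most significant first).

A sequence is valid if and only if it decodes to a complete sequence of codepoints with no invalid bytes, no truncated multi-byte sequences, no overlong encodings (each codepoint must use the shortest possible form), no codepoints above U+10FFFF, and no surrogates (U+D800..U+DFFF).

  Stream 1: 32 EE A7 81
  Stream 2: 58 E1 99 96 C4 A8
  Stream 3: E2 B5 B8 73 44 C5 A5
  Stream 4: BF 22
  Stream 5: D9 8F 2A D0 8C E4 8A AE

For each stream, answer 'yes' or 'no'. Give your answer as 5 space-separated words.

Stream 1: decodes cleanly. VALID
Stream 2: decodes cleanly. VALID
Stream 3: decodes cleanly. VALID
Stream 4: error at byte offset 0. INVALID
Stream 5: decodes cleanly. VALID

Answer: yes yes yes no yes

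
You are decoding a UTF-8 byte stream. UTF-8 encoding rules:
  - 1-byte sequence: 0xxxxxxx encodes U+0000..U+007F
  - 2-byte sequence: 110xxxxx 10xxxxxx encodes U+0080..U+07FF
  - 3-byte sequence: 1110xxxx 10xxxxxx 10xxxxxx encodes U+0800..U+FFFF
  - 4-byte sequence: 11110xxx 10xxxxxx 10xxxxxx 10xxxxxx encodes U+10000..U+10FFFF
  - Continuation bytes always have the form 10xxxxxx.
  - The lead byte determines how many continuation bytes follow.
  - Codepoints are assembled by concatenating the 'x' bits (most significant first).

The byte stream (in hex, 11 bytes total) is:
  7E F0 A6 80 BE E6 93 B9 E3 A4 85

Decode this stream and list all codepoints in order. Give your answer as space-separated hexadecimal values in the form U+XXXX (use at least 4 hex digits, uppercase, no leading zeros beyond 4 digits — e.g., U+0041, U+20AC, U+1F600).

Byte[0]=7E: 1-byte ASCII. cp=U+007E
Byte[1]=F0: 4-byte lead, need 3 cont bytes. acc=0x0
Byte[2]=A6: continuation. acc=(acc<<6)|0x26=0x26
Byte[3]=80: continuation. acc=(acc<<6)|0x00=0x980
Byte[4]=BE: continuation. acc=(acc<<6)|0x3E=0x2603E
Completed: cp=U+2603E (starts at byte 1)
Byte[5]=E6: 3-byte lead, need 2 cont bytes. acc=0x6
Byte[6]=93: continuation. acc=(acc<<6)|0x13=0x193
Byte[7]=B9: continuation. acc=(acc<<6)|0x39=0x64F9
Completed: cp=U+64F9 (starts at byte 5)
Byte[8]=E3: 3-byte lead, need 2 cont bytes. acc=0x3
Byte[9]=A4: continuation. acc=(acc<<6)|0x24=0xE4
Byte[10]=85: continuation. acc=(acc<<6)|0x05=0x3905
Completed: cp=U+3905 (starts at byte 8)

Answer: U+007E U+2603E U+64F9 U+3905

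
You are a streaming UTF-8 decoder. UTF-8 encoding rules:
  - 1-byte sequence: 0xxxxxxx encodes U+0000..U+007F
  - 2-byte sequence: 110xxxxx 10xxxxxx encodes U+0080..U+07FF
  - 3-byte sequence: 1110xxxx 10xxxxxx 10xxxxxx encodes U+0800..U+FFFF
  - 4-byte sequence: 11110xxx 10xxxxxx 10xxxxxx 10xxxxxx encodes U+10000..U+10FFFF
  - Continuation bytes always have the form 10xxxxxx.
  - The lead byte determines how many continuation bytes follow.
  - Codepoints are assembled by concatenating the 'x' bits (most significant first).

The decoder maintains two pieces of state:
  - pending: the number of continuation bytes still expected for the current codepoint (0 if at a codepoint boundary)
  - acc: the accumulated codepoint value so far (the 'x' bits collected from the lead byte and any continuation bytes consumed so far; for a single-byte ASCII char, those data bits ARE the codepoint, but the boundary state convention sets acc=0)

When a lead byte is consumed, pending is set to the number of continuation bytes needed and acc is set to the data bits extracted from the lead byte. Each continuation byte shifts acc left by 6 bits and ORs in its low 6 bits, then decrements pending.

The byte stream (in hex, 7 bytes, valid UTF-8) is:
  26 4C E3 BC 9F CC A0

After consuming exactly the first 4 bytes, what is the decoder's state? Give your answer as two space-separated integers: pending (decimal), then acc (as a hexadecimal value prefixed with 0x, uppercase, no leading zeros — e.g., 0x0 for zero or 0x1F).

Answer: 1 0xFC

Derivation:
Byte[0]=26: 1-byte. pending=0, acc=0x0
Byte[1]=4C: 1-byte. pending=0, acc=0x0
Byte[2]=E3: 3-byte lead. pending=2, acc=0x3
Byte[3]=BC: continuation. acc=(acc<<6)|0x3C=0xFC, pending=1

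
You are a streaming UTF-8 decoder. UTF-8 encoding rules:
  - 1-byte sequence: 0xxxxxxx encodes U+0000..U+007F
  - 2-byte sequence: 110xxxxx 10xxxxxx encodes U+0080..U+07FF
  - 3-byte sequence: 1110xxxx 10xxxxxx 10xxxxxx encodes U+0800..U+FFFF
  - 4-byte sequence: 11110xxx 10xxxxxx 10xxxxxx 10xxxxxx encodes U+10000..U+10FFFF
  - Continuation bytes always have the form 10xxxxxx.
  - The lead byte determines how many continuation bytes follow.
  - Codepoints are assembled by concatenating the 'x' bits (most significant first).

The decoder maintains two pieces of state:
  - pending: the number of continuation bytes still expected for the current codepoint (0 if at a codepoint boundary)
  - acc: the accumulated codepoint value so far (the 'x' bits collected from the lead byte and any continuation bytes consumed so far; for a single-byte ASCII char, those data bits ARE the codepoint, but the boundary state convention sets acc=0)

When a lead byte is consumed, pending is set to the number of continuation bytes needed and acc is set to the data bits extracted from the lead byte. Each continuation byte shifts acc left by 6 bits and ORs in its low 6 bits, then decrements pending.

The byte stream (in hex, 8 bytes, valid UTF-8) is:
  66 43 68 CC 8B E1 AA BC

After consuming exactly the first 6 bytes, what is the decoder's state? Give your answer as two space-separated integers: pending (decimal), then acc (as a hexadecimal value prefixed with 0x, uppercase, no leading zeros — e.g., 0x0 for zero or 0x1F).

Answer: 2 0x1

Derivation:
Byte[0]=66: 1-byte. pending=0, acc=0x0
Byte[1]=43: 1-byte. pending=0, acc=0x0
Byte[2]=68: 1-byte. pending=0, acc=0x0
Byte[3]=CC: 2-byte lead. pending=1, acc=0xC
Byte[4]=8B: continuation. acc=(acc<<6)|0x0B=0x30B, pending=0
Byte[5]=E1: 3-byte lead. pending=2, acc=0x1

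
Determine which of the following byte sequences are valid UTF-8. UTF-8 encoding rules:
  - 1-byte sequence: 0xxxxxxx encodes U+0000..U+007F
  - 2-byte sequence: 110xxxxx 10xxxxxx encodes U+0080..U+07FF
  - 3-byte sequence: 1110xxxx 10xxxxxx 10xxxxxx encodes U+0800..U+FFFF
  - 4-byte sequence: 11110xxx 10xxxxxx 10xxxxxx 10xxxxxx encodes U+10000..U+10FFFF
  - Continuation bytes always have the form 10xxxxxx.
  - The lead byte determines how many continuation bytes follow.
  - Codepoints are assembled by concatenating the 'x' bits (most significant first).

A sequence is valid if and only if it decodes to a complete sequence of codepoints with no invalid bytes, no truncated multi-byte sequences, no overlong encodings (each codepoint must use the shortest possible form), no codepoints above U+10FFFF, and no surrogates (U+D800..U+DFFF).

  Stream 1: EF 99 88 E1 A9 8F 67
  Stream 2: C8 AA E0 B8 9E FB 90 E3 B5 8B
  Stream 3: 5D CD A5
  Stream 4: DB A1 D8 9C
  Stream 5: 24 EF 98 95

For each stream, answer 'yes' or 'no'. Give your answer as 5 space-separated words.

Answer: yes no yes yes yes

Derivation:
Stream 1: decodes cleanly. VALID
Stream 2: error at byte offset 5. INVALID
Stream 3: decodes cleanly. VALID
Stream 4: decodes cleanly. VALID
Stream 5: decodes cleanly. VALID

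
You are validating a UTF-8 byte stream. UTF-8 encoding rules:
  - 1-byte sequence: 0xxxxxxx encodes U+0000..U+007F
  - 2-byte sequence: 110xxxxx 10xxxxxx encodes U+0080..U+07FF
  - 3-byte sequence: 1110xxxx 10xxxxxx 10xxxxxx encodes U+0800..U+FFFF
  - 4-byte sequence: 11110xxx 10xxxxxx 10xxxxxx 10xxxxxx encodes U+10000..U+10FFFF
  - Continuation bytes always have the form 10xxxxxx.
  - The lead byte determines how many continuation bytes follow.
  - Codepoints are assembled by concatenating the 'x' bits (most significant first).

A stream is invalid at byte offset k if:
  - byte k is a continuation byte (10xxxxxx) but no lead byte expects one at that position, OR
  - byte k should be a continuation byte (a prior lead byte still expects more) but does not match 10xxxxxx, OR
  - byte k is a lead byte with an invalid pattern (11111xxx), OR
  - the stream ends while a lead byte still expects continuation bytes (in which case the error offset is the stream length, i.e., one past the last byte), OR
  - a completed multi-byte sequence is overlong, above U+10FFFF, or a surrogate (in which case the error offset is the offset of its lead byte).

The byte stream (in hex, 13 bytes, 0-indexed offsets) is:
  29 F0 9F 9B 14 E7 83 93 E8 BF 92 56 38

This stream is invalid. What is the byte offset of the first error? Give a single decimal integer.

Byte[0]=29: 1-byte ASCII. cp=U+0029
Byte[1]=F0: 4-byte lead, need 3 cont bytes. acc=0x0
Byte[2]=9F: continuation. acc=(acc<<6)|0x1F=0x1F
Byte[3]=9B: continuation. acc=(acc<<6)|0x1B=0x7DB
Byte[4]=14: expected 10xxxxxx continuation. INVALID

Answer: 4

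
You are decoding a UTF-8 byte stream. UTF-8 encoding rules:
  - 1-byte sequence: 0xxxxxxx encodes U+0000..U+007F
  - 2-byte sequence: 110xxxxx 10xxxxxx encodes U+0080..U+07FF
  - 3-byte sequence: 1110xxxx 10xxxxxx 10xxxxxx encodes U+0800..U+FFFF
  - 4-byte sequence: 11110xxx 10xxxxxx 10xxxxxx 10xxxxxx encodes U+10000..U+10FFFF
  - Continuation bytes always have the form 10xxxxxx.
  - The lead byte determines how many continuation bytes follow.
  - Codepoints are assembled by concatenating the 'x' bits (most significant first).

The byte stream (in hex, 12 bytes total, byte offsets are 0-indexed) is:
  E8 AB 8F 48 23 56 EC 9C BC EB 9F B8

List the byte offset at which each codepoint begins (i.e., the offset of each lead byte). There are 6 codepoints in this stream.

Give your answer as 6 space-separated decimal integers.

Answer: 0 3 4 5 6 9

Derivation:
Byte[0]=E8: 3-byte lead, need 2 cont bytes. acc=0x8
Byte[1]=AB: continuation. acc=(acc<<6)|0x2B=0x22B
Byte[2]=8F: continuation. acc=(acc<<6)|0x0F=0x8ACF
Completed: cp=U+8ACF (starts at byte 0)
Byte[3]=48: 1-byte ASCII. cp=U+0048
Byte[4]=23: 1-byte ASCII. cp=U+0023
Byte[5]=56: 1-byte ASCII. cp=U+0056
Byte[6]=EC: 3-byte lead, need 2 cont bytes. acc=0xC
Byte[7]=9C: continuation. acc=(acc<<6)|0x1C=0x31C
Byte[8]=BC: continuation. acc=(acc<<6)|0x3C=0xC73C
Completed: cp=U+C73C (starts at byte 6)
Byte[9]=EB: 3-byte lead, need 2 cont bytes. acc=0xB
Byte[10]=9F: continuation. acc=(acc<<6)|0x1F=0x2DF
Byte[11]=B8: continuation. acc=(acc<<6)|0x38=0xB7F8
Completed: cp=U+B7F8 (starts at byte 9)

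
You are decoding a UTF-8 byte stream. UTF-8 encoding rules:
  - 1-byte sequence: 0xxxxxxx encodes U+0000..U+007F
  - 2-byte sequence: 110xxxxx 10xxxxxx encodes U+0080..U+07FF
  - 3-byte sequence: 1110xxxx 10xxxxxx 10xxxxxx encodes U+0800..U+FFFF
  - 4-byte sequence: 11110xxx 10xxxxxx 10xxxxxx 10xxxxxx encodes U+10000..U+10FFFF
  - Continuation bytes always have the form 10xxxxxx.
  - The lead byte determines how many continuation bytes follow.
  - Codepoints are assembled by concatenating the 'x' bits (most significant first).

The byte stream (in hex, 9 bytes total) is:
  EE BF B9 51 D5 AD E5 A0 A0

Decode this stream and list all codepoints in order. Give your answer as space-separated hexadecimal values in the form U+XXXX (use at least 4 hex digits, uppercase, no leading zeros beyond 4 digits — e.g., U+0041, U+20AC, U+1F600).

Byte[0]=EE: 3-byte lead, need 2 cont bytes. acc=0xE
Byte[1]=BF: continuation. acc=(acc<<6)|0x3F=0x3BF
Byte[2]=B9: continuation. acc=(acc<<6)|0x39=0xEFF9
Completed: cp=U+EFF9 (starts at byte 0)
Byte[3]=51: 1-byte ASCII. cp=U+0051
Byte[4]=D5: 2-byte lead, need 1 cont bytes. acc=0x15
Byte[5]=AD: continuation. acc=(acc<<6)|0x2D=0x56D
Completed: cp=U+056D (starts at byte 4)
Byte[6]=E5: 3-byte lead, need 2 cont bytes. acc=0x5
Byte[7]=A0: continuation. acc=(acc<<6)|0x20=0x160
Byte[8]=A0: continuation. acc=(acc<<6)|0x20=0x5820
Completed: cp=U+5820 (starts at byte 6)

Answer: U+EFF9 U+0051 U+056D U+5820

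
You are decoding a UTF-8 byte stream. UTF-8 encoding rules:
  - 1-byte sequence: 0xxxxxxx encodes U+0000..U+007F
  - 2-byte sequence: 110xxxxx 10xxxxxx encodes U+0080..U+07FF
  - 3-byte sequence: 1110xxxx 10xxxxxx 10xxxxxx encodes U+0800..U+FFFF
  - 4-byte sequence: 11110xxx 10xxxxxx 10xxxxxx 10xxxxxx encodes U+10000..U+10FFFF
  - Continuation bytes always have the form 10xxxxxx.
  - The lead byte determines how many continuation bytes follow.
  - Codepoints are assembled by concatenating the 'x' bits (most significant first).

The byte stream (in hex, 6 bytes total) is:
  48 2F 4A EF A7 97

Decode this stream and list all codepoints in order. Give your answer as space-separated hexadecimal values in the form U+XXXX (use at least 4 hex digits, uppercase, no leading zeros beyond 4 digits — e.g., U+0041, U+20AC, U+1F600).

Answer: U+0048 U+002F U+004A U+F9D7

Derivation:
Byte[0]=48: 1-byte ASCII. cp=U+0048
Byte[1]=2F: 1-byte ASCII. cp=U+002F
Byte[2]=4A: 1-byte ASCII. cp=U+004A
Byte[3]=EF: 3-byte lead, need 2 cont bytes. acc=0xF
Byte[4]=A7: continuation. acc=(acc<<6)|0x27=0x3E7
Byte[5]=97: continuation. acc=(acc<<6)|0x17=0xF9D7
Completed: cp=U+F9D7 (starts at byte 3)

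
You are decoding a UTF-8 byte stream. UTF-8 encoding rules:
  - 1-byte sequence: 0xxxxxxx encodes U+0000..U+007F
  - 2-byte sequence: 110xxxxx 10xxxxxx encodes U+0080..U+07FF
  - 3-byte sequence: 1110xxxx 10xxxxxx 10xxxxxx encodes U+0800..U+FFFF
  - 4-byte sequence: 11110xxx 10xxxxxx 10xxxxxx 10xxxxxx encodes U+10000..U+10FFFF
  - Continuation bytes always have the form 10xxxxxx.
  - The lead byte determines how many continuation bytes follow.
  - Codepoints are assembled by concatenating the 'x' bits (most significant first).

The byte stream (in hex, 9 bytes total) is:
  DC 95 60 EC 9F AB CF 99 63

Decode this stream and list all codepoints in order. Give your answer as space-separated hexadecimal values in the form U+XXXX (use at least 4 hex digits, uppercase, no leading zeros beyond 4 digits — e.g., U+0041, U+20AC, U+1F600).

Answer: U+0715 U+0060 U+C7EB U+03D9 U+0063

Derivation:
Byte[0]=DC: 2-byte lead, need 1 cont bytes. acc=0x1C
Byte[1]=95: continuation. acc=(acc<<6)|0x15=0x715
Completed: cp=U+0715 (starts at byte 0)
Byte[2]=60: 1-byte ASCII. cp=U+0060
Byte[3]=EC: 3-byte lead, need 2 cont bytes. acc=0xC
Byte[4]=9F: continuation. acc=(acc<<6)|0x1F=0x31F
Byte[5]=AB: continuation. acc=(acc<<6)|0x2B=0xC7EB
Completed: cp=U+C7EB (starts at byte 3)
Byte[6]=CF: 2-byte lead, need 1 cont bytes. acc=0xF
Byte[7]=99: continuation. acc=(acc<<6)|0x19=0x3D9
Completed: cp=U+03D9 (starts at byte 6)
Byte[8]=63: 1-byte ASCII. cp=U+0063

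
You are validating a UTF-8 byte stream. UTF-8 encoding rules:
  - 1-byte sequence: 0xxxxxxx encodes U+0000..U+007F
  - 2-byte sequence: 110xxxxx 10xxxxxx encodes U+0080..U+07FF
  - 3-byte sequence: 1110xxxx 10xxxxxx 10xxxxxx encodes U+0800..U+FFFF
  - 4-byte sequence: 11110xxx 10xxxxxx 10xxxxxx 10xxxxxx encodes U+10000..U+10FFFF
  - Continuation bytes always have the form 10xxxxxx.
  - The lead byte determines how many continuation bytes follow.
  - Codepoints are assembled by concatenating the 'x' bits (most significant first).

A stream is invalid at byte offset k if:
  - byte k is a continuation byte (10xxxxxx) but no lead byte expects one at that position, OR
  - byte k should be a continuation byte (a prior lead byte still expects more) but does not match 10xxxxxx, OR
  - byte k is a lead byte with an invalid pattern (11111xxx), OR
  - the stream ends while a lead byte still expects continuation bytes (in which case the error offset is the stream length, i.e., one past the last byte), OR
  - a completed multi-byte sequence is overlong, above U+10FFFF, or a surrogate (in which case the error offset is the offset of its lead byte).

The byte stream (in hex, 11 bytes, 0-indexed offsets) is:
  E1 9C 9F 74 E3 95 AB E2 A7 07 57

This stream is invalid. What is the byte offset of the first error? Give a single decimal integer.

Byte[0]=E1: 3-byte lead, need 2 cont bytes. acc=0x1
Byte[1]=9C: continuation. acc=(acc<<6)|0x1C=0x5C
Byte[2]=9F: continuation. acc=(acc<<6)|0x1F=0x171F
Completed: cp=U+171F (starts at byte 0)
Byte[3]=74: 1-byte ASCII. cp=U+0074
Byte[4]=E3: 3-byte lead, need 2 cont bytes. acc=0x3
Byte[5]=95: continuation. acc=(acc<<6)|0x15=0xD5
Byte[6]=AB: continuation. acc=(acc<<6)|0x2B=0x356B
Completed: cp=U+356B (starts at byte 4)
Byte[7]=E2: 3-byte lead, need 2 cont bytes. acc=0x2
Byte[8]=A7: continuation. acc=(acc<<6)|0x27=0xA7
Byte[9]=07: expected 10xxxxxx continuation. INVALID

Answer: 9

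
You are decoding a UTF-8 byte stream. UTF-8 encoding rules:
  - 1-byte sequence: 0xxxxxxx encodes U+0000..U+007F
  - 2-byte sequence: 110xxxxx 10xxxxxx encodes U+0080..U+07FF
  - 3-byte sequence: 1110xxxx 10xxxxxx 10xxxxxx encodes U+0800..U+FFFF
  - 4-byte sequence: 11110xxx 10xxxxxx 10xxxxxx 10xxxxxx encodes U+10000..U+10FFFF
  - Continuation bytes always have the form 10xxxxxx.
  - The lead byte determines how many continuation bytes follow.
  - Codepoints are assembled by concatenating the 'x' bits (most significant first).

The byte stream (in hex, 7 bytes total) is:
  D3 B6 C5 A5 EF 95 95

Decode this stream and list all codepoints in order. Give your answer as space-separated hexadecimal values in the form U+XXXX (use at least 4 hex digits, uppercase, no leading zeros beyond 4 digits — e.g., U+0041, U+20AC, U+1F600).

Byte[0]=D3: 2-byte lead, need 1 cont bytes. acc=0x13
Byte[1]=B6: continuation. acc=(acc<<6)|0x36=0x4F6
Completed: cp=U+04F6 (starts at byte 0)
Byte[2]=C5: 2-byte lead, need 1 cont bytes. acc=0x5
Byte[3]=A5: continuation. acc=(acc<<6)|0x25=0x165
Completed: cp=U+0165 (starts at byte 2)
Byte[4]=EF: 3-byte lead, need 2 cont bytes. acc=0xF
Byte[5]=95: continuation. acc=(acc<<6)|0x15=0x3D5
Byte[6]=95: continuation. acc=(acc<<6)|0x15=0xF555
Completed: cp=U+F555 (starts at byte 4)

Answer: U+04F6 U+0165 U+F555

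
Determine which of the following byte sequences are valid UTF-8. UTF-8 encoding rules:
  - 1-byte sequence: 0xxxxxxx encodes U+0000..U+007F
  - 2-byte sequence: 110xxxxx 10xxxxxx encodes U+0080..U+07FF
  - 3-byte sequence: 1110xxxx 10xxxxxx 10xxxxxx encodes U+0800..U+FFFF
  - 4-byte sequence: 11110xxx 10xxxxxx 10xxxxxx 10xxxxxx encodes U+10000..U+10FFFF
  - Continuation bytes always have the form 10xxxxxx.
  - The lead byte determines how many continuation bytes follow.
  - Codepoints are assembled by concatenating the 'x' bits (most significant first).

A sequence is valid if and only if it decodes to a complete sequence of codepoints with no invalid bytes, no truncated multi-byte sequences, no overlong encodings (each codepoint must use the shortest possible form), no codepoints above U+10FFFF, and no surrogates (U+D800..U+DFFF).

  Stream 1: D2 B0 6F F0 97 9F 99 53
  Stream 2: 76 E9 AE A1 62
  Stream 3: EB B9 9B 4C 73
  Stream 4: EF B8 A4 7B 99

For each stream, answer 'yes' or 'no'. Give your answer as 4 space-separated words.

Stream 1: decodes cleanly. VALID
Stream 2: decodes cleanly. VALID
Stream 3: decodes cleanly. VALID
Stream 4: error at byte offset 4. INVALID

Answer: yes yes yes no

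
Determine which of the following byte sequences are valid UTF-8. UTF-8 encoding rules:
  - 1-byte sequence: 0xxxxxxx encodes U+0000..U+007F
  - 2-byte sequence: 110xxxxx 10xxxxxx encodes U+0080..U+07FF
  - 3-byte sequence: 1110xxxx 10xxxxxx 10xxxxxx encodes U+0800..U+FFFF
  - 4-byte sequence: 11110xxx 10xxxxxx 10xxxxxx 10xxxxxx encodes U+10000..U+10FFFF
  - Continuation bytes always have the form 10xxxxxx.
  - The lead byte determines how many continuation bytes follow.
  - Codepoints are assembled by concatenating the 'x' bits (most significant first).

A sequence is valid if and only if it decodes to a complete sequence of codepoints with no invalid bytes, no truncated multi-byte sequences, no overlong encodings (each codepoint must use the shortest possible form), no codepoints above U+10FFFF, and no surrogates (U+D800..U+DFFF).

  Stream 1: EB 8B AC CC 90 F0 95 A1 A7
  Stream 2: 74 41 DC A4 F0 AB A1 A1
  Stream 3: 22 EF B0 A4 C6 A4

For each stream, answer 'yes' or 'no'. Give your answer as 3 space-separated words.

Stream 1: decodes cleanly. VALID
Stream 2: decodes cleanly. VALID
Stream 3: decodes cleanly. VALID

Answer: yes yes yes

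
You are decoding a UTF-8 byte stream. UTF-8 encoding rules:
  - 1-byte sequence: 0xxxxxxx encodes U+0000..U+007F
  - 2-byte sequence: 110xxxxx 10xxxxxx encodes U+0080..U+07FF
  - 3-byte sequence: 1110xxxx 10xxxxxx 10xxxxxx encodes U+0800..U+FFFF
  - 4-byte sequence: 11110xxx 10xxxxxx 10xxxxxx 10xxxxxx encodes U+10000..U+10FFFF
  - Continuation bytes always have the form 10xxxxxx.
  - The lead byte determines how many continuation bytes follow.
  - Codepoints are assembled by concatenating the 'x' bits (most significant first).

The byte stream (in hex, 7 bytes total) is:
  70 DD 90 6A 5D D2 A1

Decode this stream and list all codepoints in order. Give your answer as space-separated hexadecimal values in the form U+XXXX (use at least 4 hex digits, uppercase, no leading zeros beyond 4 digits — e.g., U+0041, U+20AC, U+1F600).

Answer: U+0070 U+0750 U+006A U+005D U+04A1

Derivation:
Byte[0]=70: 1-byte ASCII. cp=U+0070
Byte[1]=DD: 2-byte lead, need 1 cont bytes. acc=0x1D
Byte[2]=90: continuation. acc=(acc<<6)|0x10=0x750
Completed: cp=U+0750 (starts at byte 1)
Byte[3]=6A: 1-byte ASCII. cp=U+006A
Byte[4]=5D: 1-byte ASCII. cp=U+005D
Byte[5]=D2: 2-byte lead, need 1 cont bytes. acc=0x12
Byte[6]=A1: continuation. acc=(acc<<6)|0x21=0x4A1
Completed: cp=U+04A1 (starts at byte 5)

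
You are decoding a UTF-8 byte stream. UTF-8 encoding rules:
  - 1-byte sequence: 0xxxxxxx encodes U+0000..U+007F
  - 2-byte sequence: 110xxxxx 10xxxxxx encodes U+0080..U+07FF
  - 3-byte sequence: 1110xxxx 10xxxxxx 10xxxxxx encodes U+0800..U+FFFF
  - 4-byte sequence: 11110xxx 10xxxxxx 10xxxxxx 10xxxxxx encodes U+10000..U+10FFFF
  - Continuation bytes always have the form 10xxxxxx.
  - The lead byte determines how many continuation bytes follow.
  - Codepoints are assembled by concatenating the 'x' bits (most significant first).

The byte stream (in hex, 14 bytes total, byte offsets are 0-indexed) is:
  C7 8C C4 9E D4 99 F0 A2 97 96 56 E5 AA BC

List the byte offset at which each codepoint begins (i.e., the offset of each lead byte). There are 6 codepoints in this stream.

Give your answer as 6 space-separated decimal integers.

Byte[0]=C7: 2-byte lead, need 1 cont bytes. acc=0x7
Byte[1]=8C: continuation. acc=(acc<<6)|0x0C=0x1CC
Completed: cp=U+01CC (starts at byte 0)
Byte[2]=C4: 2-byte lead, need 1 cont bytes. acc=0x4
Byte[3]=9E: continuation. acc=(acc<<6)|0x1E=0x11E
Completed: cp=U+011E (starts at byte 2)
Byte[4]=D4: 2-byte lead, need 1 cont bytes. acc=0x14
Byte[5]=99: continuation. acc=(acc<<6)|0x19=0x519
Completed: cp=U+0519 (starts at byte 4)
Byte[6]=F0: 4-byte lead, need 3 cont bytes. acc=0x0
Byte[7]=A2: continuation. acc=(acc<<6)|0x22=0x22
Byte[8]=97: continuation. acc=(acc<<6)|0x17=0x897
Byte[9]=96: continuation. acc=(acc<<6)|0x16=0x225D6
Completed: cp=U+225D6 (starts at byte 6)
Byte[10]=56: 1-byte ASCII. cp=U+0056
Byte[11]=E5: 3-byte lead, need 2 cont bytes. acc=0x5
Byte[12]=AA: continuation. acc=(acc<<6)|0x2A=0x16A
Byte[13]=BC: continuation. acc=(acc<<6)|0x3C=0x5ABC
Completed: cp=U+5ABC (starts at byte 11)

Answer: 0 2 4 6 10 11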